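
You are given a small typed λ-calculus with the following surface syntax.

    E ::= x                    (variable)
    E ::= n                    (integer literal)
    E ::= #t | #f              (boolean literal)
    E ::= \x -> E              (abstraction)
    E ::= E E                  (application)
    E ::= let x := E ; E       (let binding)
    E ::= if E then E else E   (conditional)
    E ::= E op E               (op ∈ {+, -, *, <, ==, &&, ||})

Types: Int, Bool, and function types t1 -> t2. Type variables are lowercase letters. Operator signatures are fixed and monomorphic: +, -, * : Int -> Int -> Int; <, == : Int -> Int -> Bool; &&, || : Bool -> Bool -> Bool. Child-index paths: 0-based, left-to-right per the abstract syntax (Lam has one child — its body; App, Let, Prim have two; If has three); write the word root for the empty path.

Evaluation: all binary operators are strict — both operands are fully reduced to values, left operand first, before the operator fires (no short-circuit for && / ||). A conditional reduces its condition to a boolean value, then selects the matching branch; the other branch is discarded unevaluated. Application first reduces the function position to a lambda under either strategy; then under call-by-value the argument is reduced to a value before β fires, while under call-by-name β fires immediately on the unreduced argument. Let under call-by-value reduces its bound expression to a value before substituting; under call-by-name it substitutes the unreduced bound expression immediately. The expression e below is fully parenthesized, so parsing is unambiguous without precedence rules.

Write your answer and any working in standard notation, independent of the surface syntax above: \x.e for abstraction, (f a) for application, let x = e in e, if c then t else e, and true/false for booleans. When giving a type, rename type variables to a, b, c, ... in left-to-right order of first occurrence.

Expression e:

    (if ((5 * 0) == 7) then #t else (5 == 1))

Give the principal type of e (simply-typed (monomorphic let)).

Answer: Bool

Trace:
  unify Int ~ Int
  unify Int ~ Int
  unify Int ~ Int
  unify Int ~ Int
  unify Bool ~ Bool
  unify Int ~ Int
  unify Int ~ Int
  unify Bool ~ Bool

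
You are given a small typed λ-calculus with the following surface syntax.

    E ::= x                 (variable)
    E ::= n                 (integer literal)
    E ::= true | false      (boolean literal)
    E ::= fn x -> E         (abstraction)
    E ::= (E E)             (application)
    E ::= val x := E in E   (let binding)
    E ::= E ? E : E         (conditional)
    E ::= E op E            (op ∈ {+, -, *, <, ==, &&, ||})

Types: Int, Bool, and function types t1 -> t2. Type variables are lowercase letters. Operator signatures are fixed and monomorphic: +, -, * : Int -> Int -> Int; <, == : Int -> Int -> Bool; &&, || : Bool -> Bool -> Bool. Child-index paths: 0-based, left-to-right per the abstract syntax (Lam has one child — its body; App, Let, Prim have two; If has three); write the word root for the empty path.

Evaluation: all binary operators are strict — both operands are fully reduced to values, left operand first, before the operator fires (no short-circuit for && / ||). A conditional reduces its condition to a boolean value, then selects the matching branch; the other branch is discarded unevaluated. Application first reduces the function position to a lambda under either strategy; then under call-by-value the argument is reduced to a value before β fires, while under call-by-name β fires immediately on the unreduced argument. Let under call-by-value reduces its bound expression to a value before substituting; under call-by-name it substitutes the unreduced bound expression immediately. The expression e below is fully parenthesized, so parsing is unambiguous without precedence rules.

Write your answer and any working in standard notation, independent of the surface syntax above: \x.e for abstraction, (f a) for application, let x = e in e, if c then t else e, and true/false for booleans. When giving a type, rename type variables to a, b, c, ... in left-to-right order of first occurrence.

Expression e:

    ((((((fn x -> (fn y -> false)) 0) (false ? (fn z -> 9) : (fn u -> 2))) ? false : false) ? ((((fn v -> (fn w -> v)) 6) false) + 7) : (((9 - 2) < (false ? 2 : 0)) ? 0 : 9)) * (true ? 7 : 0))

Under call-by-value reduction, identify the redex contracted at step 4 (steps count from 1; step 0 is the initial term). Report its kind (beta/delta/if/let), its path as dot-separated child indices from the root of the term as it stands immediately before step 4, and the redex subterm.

Answer: if at 0.0 : (if false then false else false)

Derivation:
step 0: ((if (if (((\x.(\y.false)) 0) (if false then (\z.9) else (\u.2))) then false else false) then ((((\v.(\w.v)) 6) false) + 7) else (if ((9 - 2) < (if false then 2 else 0)) then 0 else 9)) * (if true then 7 else 0))
step 1: [beta@0.0.0.0] ((if (if ((\y.false) (if false then (\z.9) else (\u.2))) then false else false) then ((((\v.(\w.v)) 6) false) + 7) else (if ((9 - 2) < (if false then 2 else 0)) then 0 else 9)) * (if true then 7 else 0))
step 2: [if@0.0.0.1] ((if (if ((\y.false) (\u.2)) then false else false) then ((((\v.(\w.v)) 6) false) + 7) else (if ((9 - 2) < (if false then 2 else 0)) then 0 else 9)) * (if true then 7 else 0))
step 3: [beta@0.0.0] ((if (if false then false else false) then ((((\v.(\w.v)) 6) false) + 7) else (if ((9 - 2) < (if false then 2 else 0)) then 0 else 9)) * (if true then 7 else 0))
step 4: [if@0.0] ((if false then ((((\v.(\w.v)) 6) false) + 7) else (if ((9 - 2) < (if false then 2 else 0)) then 0 else 9)) * (if true then 7 else 0))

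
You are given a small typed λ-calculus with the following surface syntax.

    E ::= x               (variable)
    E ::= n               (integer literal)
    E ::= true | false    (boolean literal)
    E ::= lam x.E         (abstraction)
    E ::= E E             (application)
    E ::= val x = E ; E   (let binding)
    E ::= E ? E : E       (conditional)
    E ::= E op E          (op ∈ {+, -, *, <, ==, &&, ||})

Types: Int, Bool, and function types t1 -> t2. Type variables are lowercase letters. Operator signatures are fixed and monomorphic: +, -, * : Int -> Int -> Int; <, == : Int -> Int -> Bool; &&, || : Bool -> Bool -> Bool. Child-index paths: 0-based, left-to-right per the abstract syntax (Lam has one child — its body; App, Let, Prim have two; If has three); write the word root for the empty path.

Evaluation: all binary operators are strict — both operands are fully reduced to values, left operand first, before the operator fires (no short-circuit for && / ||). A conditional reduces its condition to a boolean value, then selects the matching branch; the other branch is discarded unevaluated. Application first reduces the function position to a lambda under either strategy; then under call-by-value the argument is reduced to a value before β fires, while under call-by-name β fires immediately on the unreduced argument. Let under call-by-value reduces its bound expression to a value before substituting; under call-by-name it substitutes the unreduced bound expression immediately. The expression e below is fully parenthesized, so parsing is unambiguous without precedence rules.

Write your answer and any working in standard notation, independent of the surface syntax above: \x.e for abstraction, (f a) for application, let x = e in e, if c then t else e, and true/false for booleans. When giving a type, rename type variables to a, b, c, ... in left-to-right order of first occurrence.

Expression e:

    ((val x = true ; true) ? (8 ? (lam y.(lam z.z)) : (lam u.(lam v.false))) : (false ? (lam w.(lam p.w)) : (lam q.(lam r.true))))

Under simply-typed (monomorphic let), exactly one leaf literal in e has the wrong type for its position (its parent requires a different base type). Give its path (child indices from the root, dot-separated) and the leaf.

Derivation:
let x : Bool
  unify Bool ~ Bool
  unify Int ~ Bool
  FAIL: mismatch Int ~ Bool

Answer: 1.0 : 8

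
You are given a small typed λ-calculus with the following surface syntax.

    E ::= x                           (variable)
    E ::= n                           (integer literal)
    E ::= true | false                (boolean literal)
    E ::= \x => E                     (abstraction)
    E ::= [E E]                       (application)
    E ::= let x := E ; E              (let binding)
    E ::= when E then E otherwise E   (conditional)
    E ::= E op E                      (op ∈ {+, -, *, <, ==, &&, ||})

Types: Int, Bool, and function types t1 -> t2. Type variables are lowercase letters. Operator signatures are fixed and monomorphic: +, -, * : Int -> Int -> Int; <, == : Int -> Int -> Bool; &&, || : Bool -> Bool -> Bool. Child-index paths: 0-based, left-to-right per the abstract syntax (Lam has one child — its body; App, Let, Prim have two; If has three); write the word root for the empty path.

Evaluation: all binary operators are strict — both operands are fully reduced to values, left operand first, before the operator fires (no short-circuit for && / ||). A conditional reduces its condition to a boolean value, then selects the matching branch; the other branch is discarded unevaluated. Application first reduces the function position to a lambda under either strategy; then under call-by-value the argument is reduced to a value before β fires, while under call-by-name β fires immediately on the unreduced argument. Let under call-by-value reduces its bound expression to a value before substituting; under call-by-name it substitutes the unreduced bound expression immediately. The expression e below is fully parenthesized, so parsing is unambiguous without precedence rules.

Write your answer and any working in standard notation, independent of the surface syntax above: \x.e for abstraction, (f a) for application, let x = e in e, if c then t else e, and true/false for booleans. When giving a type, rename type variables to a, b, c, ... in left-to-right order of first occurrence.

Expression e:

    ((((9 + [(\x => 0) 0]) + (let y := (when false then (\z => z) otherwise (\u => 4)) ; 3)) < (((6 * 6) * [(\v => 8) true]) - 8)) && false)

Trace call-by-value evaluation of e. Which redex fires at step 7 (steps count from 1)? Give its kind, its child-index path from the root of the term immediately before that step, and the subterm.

Answer: beta at 0.1.0.1 : ((\v.8) true)

Derivation:
step 0: ((((9 + ((\x.0) 0)) + (let y = (if false then (\z.z) else (\u.4)) in 3)) < (((6 * 6) * ((\v.8) true)) - 8)) && false)
step 1: [beta@0.0.0.1] ((((9 + 0) + (let y = (if false then (\z.z) else (\u.4)) in 3)) < (((6 * 6) * ((\v.8) true)) - 8)) && false)
step 2: [delta@0.0.0] (((9 + (let y = (if false then (\z.z) else (\u.4)) in 3)) < (((6 * 6) * ((\v.8) true)) - 8)) && false)
step 3: [if@0.0.1.0] (((9 + (let y = (\u.4) in 3)) < (((6 * 6) * ((\v.8) true)) - 8)) && false)
step 4: [let@0.0.1] (((9 + 3) < (((6 * 6) * ((\v.8) true)) - 8)) && false)
step 5: [delta@0.0] ((12 < (((6 * 6) * ((\v.8) true)) - 8)) && false)
step 6: [delta@0.1.0.0] ((12 < ((36 * ((\v.8) true)) - 8)) && false)
step 7: [beta@0.1.0.1] ((12 < ((36 * 8) - 8)) && false)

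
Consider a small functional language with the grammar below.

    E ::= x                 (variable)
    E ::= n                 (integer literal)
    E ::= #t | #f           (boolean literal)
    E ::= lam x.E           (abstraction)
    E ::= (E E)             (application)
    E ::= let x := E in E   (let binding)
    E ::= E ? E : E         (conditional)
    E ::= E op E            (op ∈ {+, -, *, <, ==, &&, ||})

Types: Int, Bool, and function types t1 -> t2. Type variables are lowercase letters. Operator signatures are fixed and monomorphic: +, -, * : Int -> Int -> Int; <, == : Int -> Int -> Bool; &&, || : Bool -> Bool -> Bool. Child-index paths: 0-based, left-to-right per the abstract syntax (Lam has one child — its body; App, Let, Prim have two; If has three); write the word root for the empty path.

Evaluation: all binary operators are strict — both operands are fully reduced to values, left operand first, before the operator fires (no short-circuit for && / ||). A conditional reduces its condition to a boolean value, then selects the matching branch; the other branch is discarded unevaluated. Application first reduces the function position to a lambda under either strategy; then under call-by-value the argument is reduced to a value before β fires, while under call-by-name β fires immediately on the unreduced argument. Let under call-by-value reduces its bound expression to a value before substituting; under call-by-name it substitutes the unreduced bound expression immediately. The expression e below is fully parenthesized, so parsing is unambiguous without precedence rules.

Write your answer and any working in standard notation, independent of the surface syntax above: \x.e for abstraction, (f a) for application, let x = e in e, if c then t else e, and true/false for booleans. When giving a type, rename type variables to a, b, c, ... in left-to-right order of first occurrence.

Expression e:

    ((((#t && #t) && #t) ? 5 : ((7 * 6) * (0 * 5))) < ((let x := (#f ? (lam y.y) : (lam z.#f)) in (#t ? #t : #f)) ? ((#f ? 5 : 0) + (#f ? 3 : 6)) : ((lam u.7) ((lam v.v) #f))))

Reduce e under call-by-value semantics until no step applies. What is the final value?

Trace:
step 0: ((if ((true && true) && true) then 5 else ((7 * 6) * (0 * 5))) < (if (let x = (if false then (\y.y) else (\z.false)) in (if true then true else false)) then ((if false then 5 else 0) + (if false then 3 else 6)) else ((\u.7) ((\v.v) false))))
step 1: [delta@0.0.0] ((if (true && true) then 5 else ((7 * 6) * (0 * 5))) < (if (let x = (if false then (\y.y) else (\z.false)) in (if true then true else false)) then ((if false then 5 else 0) + (if false then 3 else 6)) else ((\u.7) ((\v.v) false))))
step 2: [delta@0.0] ((if true then 5 else ((7 * 6) * (0 * 5))) < (if (let x = (if false then (\y.y) else (\z.false)) in (if true then true else false)) then ((if false then 5 else 0) + (if false then 3 else 6)) else ((\u.7) ((\v.v) false))))
step 3: [if@0] (5 < (if (let x = (if false then (\y.y) else (\z.false)) in (if true then true else false)) then ((if false then 5 else 0) + (if false then 3 else 6)) else ((\u.7) ((\v.v) false))))
step 4: [if@1.0.0] (5 < (if (let x = (\z.false) in (if true then true else false)) then ((if false then 5 else 0) + (if false then 3 else 6)) else ((\u.7) ((\v.v) false))))
step 5: [let@1.0] (5 < (if (if true then true else false) then ((if false then 5 else 0) + (if false then 3 else 6)) else ((\u.7) ((\v.v) false))))
step 6: [if@1.0] (5 < (if true then ((if false then 5 else 0) + (if false then 3 else 6)) else ((\u.7) ((\v.v) false))))
step 7: [if@1] (5 < ((if false then 5 else 0) + (if false then 3 else 6)))
step 8: [if@1.0] (5 < (0 + (if false then 3 else 6)))
step 9: [if@1.1] (5 < (0 + 6))
step 10: [delta@1] (5 < 6)
step 11: [delta@root] true

Answer: true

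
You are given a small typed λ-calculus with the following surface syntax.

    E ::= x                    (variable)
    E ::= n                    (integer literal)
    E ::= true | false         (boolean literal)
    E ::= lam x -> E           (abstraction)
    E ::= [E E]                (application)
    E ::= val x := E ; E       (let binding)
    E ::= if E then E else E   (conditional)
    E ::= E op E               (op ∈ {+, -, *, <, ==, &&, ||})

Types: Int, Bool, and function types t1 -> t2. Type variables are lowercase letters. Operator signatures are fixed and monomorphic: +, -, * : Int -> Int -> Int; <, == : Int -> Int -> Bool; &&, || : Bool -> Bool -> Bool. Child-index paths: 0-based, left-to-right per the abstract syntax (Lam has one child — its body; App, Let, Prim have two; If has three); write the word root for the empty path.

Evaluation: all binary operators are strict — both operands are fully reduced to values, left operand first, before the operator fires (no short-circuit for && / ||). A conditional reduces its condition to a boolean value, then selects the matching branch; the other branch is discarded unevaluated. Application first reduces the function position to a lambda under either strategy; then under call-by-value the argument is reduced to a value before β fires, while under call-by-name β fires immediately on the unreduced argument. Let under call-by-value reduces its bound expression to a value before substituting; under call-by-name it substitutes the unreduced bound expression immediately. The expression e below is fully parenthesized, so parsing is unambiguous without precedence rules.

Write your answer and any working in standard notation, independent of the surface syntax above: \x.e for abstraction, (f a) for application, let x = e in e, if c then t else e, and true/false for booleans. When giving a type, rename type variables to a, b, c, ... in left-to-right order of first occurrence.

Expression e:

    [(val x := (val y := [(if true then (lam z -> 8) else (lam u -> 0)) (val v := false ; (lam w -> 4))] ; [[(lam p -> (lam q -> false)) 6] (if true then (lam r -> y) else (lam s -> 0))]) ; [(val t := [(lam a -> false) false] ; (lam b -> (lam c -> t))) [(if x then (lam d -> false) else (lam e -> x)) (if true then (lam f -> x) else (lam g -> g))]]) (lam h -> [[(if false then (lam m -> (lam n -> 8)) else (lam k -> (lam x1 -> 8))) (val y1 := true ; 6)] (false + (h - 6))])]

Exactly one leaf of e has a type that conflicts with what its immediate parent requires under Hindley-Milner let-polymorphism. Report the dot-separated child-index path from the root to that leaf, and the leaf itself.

Working:
  unify Bool ~ Bool
\z._ : a -> Int
\u._ : b -> Int
  unify a -> Int ~ b -> Int
  unify a ~ b
  unify Int ~ Int
let v : Bool
\w._ : c -> Int
  unify b -> Int ~ (c -> Int) -> d
  unify b ~ c -> Int
  unify Int ~ d
_ _ : Int
let y : Int
\q._ : f -> Bool
\p._ : e -> f -> Bool
  unify e -> f -> Bool ~ Int -> g
  unify e ~ Int
  unify f -> Bool ~ g
_ _ : f -> Bool
  unify Bool ~ Bool
y : Int
\r._ : h -> Int
\s._ : i -> Int
  unify h -> Int ~ i -> Int
  unify h ~ i
  unify Int ~ Int
  unify f -> Bool ~ (i -> Int) -> j
  unify f ~ i -> Int
  unify Bool ~ j
_ _ : Bool
let x : Bool
\a._ : k -> Bool
  unify k -> Bool ~ Bool -> l
  unify k ~ Bool
  unify Bool ~ l
_ _ : Bool
let t : Bool
t : Bool
\c._ : n -> Bool
\b._ : m -> n -> Bool
x : Bool
  unify Bool ~ Bool
\d._ : o -> Bool
x : Bool
\e._ : p -> Bool
  unify o -> Bool ~ p -> Bool
  unify o ~ p
  unify Bool ~ Bool
  unify Bool ~ Bool
x : Bool
\f._ : q -> Bool
g : r
\g._ : r -> r
  unify q -> Bool ~ r -> r
  unify q ~ r
  unify Bool ~ r
  unify p -> Bool ~ (Bool -> Bool) -> s
  unify p ~ Bool -> Bool
  unify Bool ~ s
_ _ : Bool
  unify m -> n -> Bool ~ Bool -> t
  unify m ~ Bool
  unify n -> Bool ~ t
_ _ : n -> Bool
  unify Bool ~ Bool
\n._ : w -> Int
\m._ : v -> w -> Int
\x1._ : y -> Int
\k._ : x -> y -> Int
  unify v -> w -> Int ~ x -> y -> Int
  unify v ~ x
  unify w -> Int ~ y -> Int
  unify w ~ y
  unify Int ~ Int
let y1 : Bool
  unify x -> y -> Int ~ Int -> z
  unify x ~ Int
  unify y -> Int ~ z
_ _ : y -> Int
  unify Bool ~ Int
  FAIL: mismatch Bool ~ Int

Answer: 1.0.1.0 : false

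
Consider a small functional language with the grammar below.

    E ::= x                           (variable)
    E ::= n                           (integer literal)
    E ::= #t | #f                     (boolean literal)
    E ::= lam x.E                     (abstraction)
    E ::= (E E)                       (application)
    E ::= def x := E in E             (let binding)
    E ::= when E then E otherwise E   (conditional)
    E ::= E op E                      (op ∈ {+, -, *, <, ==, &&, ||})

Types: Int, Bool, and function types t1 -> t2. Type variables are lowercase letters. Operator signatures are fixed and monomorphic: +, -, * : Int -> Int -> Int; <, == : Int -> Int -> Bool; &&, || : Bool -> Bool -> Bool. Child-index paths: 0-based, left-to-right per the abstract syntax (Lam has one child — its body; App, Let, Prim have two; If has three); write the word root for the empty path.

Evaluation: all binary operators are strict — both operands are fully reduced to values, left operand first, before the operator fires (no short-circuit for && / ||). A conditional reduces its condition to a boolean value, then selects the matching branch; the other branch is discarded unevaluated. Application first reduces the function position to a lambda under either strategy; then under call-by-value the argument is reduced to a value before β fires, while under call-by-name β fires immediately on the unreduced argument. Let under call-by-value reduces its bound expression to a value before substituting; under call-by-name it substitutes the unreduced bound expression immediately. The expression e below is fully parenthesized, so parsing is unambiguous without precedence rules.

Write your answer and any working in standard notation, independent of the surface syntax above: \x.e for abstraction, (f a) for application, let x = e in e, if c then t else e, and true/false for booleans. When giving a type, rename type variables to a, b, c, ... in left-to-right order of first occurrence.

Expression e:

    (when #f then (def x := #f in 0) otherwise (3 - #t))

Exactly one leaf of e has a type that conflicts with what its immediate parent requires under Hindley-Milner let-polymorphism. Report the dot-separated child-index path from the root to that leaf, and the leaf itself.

Working:
  unify Bool ~ Bool
let x : Bool
  unify Int ~ Int
  unify Bool ~ Int
  FAIL: mismatch Bool ~ Int

Answer: 2.1 : true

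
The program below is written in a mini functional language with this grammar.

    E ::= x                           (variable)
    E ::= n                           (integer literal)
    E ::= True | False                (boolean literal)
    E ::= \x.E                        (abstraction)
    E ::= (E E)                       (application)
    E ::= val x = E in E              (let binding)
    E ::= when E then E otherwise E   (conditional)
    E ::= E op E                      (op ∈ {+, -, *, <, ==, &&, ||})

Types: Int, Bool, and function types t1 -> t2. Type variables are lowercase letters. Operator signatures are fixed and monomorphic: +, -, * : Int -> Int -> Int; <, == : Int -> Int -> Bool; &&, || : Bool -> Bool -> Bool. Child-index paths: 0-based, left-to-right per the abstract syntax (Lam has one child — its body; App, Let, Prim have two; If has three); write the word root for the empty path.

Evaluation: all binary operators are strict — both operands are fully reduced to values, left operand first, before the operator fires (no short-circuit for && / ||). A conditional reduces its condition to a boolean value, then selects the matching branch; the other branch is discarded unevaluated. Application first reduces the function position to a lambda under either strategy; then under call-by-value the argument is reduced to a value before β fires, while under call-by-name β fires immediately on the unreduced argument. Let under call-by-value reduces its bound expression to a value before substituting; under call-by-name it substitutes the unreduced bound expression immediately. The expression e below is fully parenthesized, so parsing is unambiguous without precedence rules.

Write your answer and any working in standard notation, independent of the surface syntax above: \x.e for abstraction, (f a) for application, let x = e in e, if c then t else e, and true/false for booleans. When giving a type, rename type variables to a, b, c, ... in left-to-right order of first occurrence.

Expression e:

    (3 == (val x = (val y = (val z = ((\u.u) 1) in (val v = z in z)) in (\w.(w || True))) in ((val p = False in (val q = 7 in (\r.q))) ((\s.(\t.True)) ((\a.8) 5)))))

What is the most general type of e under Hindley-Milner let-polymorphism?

Working:
  unify Int ~ Int
u : a
\u._ : a -> a
  unify a -> a ~ Int -> b
  unify a ~ Int
  unify Int ~ b
_ _ : Int
let z : Int
z : Int
let v : Int
z : Int
let y : Int
w : c
  unify c ~ Bool
  unify Bool ~ Bool
\w._ : Bool -> Bool
let x : Bool -> Bool
let p : Bool
let q : Int
q : Int
\r._ : d -> Int
\t._ : f -> Bool
\s._ : e -> f -> Bool
\a._ : g -> Int
  unify g -> Int ~ Int -> h
  unify g ~ Int
  unify Int ~ h
_ _ : Int
  unify e -> f -> Bool ~ Int -> i
  unify e ~ Int
  unify f -> Bool ~ i
_ _ : f -> Bool
  unify d -> Int ~ (f -> Bool) -> j
  unify d ~ f -> Bool
  unify Int ~ j
_ _ : Int
  unify Int ~ Int

Answer: Bool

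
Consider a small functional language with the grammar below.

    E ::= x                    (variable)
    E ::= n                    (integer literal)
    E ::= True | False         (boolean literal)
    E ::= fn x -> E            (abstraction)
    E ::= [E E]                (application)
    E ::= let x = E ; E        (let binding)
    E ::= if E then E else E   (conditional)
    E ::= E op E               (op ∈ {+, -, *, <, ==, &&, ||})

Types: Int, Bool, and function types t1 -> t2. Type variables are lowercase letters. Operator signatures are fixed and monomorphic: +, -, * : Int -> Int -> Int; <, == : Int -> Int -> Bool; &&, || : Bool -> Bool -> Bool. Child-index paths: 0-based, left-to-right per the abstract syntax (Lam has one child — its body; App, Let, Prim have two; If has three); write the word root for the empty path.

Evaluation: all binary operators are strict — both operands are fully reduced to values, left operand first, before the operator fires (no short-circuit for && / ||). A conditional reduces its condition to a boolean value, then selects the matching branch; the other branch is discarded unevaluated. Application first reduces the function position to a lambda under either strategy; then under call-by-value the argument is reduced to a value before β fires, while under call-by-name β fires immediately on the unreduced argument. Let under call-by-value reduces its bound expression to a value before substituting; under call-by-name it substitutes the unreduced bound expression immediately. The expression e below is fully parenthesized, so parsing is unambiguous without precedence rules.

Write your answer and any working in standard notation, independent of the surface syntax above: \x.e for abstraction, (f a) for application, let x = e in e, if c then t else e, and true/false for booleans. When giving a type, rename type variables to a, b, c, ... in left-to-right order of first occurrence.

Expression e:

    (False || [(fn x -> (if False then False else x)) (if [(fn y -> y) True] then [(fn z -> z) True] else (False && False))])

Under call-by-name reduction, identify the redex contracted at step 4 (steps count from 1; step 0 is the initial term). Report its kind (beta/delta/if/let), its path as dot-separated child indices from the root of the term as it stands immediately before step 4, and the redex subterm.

Trace:
step 0: (false || ((\x.(if false then false else x)) (if ((\y.y) true) then ((\z.z) true) else (false && false))))
step 1: [beta@1] (false || (if false then false else (if ((\y.y) true) then ((\z.z) true) else (false && false))))
step 2: [if@1] (false || (if ((\y.y) true) then ((\z.z) true) else (false && false)))
step 3: [beta@1.0] (false || (if true then ((\z.z) true) else (false && false)))
step 4: [if@1] (false || ((\z.z) true))

Answer: if at 1 : (if true then ((\z.z) true) else (false && false))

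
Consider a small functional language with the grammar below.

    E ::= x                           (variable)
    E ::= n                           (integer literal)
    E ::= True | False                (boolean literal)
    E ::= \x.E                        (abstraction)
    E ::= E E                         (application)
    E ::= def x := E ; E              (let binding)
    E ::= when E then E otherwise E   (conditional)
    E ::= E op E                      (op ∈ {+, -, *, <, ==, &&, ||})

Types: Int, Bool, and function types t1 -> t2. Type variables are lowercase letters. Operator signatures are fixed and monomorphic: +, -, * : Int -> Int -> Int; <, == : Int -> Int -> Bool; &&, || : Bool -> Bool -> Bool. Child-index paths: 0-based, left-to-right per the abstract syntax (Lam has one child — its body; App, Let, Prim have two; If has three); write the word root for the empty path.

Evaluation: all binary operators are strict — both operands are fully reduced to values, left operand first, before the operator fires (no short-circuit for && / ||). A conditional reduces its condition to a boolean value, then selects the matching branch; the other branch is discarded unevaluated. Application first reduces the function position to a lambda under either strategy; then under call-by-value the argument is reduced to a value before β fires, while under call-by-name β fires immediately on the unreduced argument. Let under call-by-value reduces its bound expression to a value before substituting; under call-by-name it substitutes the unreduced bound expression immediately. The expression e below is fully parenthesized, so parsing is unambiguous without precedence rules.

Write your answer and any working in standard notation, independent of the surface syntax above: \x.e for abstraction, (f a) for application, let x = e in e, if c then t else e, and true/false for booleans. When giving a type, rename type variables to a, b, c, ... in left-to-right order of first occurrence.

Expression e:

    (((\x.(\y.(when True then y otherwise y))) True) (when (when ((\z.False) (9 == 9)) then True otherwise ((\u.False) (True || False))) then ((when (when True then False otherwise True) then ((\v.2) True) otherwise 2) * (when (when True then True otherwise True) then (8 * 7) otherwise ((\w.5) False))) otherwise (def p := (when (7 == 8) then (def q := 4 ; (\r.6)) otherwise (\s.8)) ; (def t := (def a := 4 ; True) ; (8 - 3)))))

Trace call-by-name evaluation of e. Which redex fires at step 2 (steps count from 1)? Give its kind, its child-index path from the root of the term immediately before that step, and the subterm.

Answer: beta at root : ((\y.(if true then y else y)) (if (if ((\z.false) (9 == 9)) then true else ((\u.false) (true || false))) then ((if (if true then false else true) then ((\v.2) true) else 2) * (if (if true then true else true) then (8 * 7) else ((\w.5) false))) else (let p = (if (7 == 8) then (let q = 4 in (\r.6)) else (\s.8)) in (let t = (let a = 4 in true) in (8 - 3)))))

Trace:
step 0: (((\x.(\y.(if true then y else y))) true) (if (if ((\z.false) (9 == 9)) then true else ((\u.false) (true || false))) then ((if (if true then false else true) then ((\v.2) true) else 2) * (if (if true then true else true) then (8 * 7) else ((\w.5) false))) else (let p = (if (7 == 8) then (let q = 4 in (\r.6)) else (\s.8)) in (let t = (let a = 4 in true) in (8 - 3)))))
step 1: [beta@0] ((\y.(if true then y else y)) (if (if ((\z.false) (9 == 9)) then true else ((\u.false) (true || false))) then ((if (if true then false else true) then ((\v.2) true) else 2) * (if (if true then true else true) then (8 * 7) else ((\w.5) false))) else (let p = (if (7 == 8) then (let q = 4 in (\r.6)) else (\s.8)) in (let t = (let a = 4 in true) in (8 - 3)))))
step 2: [beta@root] (if true then (if (if ((\z.false) (9 == 9)) then true else ((\u.false) (true || false))) then ((if (if true then false else true) then ((\v.2) true) else 2) * (if (if true then true else true) then (8 * 7) else ((\w.5) false))) else (let p = (if (7 == 8) then (let q = 4 in (\r.6)) else (\s.8)) in (let t = (let a = 4 in true) in (8 - 3)))) else (if (if ((\z.false) (9 == 9)) then true else ((\u.false) (true || false))) then ((if (if true then false else true) then ((\v.2) true) else 2) * (if (if true then true else true) then (8 * 7) else ((\w.5) false))) else (let p = (if (7 == 8) then (let q = 4 in (\r.6)) else (\s.8)) in (let t = (let a = 4 in true) in (8 - 3)))))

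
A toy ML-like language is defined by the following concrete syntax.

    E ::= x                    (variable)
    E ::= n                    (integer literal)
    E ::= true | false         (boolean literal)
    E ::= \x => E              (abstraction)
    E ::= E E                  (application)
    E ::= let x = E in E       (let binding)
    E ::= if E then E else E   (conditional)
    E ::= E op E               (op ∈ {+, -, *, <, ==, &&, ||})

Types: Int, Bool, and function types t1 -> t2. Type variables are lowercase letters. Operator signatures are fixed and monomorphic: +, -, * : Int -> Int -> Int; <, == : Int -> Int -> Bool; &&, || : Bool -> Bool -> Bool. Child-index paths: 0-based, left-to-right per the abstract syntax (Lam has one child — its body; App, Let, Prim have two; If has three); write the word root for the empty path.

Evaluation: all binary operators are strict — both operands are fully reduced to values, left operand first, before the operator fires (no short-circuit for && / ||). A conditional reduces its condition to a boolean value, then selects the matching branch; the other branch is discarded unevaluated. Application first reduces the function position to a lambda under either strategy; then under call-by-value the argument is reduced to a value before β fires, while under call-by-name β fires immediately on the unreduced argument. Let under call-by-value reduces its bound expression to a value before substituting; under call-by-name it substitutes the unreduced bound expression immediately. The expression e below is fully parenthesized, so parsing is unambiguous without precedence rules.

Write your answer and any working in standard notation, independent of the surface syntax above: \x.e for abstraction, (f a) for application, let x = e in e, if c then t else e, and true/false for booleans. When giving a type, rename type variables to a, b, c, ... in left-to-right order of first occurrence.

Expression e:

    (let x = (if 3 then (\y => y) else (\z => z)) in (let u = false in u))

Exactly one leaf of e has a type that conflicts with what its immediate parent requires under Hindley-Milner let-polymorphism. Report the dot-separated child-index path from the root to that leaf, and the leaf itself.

Trace:
  unify Int ~ Bool
  FAIL: mismatch Int ~ Bool

Answer: 0.0 : 3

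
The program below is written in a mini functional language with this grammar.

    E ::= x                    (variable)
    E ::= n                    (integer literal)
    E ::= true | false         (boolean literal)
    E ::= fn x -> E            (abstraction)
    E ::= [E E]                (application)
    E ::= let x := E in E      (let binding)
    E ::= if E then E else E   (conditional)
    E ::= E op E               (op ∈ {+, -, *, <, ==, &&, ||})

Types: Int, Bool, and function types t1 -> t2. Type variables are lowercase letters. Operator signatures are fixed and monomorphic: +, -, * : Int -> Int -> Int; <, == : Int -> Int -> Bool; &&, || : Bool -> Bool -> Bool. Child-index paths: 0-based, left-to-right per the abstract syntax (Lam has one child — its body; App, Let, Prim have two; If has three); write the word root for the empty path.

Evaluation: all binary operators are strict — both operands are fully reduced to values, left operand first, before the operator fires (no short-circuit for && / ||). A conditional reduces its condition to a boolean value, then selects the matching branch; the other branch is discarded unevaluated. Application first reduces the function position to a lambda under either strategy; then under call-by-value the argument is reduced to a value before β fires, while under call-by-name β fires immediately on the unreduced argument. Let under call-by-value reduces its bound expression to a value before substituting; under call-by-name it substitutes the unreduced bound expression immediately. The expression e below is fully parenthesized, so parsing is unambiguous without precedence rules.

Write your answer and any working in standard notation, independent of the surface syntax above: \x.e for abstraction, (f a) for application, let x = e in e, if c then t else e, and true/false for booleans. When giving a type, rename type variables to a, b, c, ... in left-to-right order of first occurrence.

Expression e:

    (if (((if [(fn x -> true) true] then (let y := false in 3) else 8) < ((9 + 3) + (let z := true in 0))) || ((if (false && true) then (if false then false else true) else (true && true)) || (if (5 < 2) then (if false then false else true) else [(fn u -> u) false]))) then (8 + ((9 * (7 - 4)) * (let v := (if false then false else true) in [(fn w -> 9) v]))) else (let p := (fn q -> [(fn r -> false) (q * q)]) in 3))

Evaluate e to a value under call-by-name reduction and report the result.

Trace:
step 0: (if (((if ((\x.true) true) then (let y = false in 3) else 8) < ((9 + 3) + (let z = true in 0))) || ((if (false && true) then (if false then false else true) else (true && true)) || (if (5 < 2) then (if false then false else true) else ((\u.u) false)))) then (8 + ((9 * (7 - 4)) * (let v = (if false then false else true) in ((\w.9) v)))) else (let p = (\q.((\r.false) (q * q))) in 3))
step 1: [beta@0.0.0.0] (if (((if true then (let y = false in 3) else 8) < ((9 + 3) + (let z = true in 0))) || ((if (false && true) then (if false then false else true) else (true && true)) || (if (5 < 2) then (if false then false else true) else ((\u.u) false)))) then (8 + ((9 * (7 - 4)) * (let v = (if false then false else true) in ((\w.9) v)))) else (let p = (\q.((\r.false) (q * q))) in 3))
step 2: [if@0.0.0] (if (((let y = false in 3) < ((9 + 3) + (let z = true in 0))) || ((if (false && true) then (if false then false else true) else (true && true)) || (if (5 < 2) then (if false then false else true) else ((\u.u) false)))) then (8 + ((9 * (7 - 4)) * (let v = (if false then false else true) in ((\w.9) v)))) else (let p = (\q.((\r.false) (q * q))) in 3))
step 3: [let@0.0.0] (if ((3 < ((9 + 3) + (let z = true in 0))) || ((if (false && true) then (if false then false else true) else (true && true)) || (if (5 < 2) then (if false then false else true) else ((\u.u) false)))) then (8 + ((9 * (7 - 4)) * (let v = (if false then false else true) in ((\w.9) v)))) else (let p = (\q.((\r.false) (q * q))) in 3))
step 4: [delta@0.0.1.0] (if ((3 < (12 + (let z = true in 0))) || ((if (false && true) then (if false then false else true) else (true && true)) || (if (5 < 2) then (if false then false else true) else ((\u.u) false)))) then (8 + ((9 * (7 - 4)) * (let v = (if false then false else true) in ((\w.9) v)))) else (let p = (\q.((\r.false) (q * q))) in 3))
step 5: [let@0.0.1.1] (if ((3 < (12 + 0)) || ((if (false && true) then (if false then false else true) else (true && true)) || (if (5 < 2) then (if false then false else true) else ((\u.u) false)))) then (8 + ((9 * (7 - 4)) * (let v = (if false then false else true) in ((\w.9) v)))) else (let p = (\q.((\r.false) (q * q))) in 3))
step 6: [delta@0.0.1] (if ((3 < 12) || ((if (false && true) then (if false then false else true) else (true && true)) || (if (5 < 2) then (if false then false else true) else ((\u.u) false)))) then (8 + ((9 * (7 - 4)) * (let v = (if false then false else true) in ((\w.9) v)))) else (let p = (\q.((\r.false) (q * q))) in 3))
step 7: [delta@0.0] (if (true || ((if (false && true) then (if false then false else true) else (true && true)) || (if (5 < 2) then (if false then false else true) else ((\u.u) false)))) then (8 + ((9 * (7 - 4)) * (let v = (if false then false else true) in ((\w.9) v)))) else (let p = (\q.((\r.false) (q * q))) in 3))
step 8: [delta@0.1.0.0] (if (true || ((if false then (if false then false else true) else (true && true)) || (if (5 < 2) then (if false then false else true) else ((\u.u) false)))) then (8 + ((9 * (7 - 4)) * (let v = (if false then false else true) in ((\w.9) v)))) else (let p = (\q.((\r.false) (q * q))) in 3))
step 9: [if@0.1.0] (if (true || ((true && true) || (if (5 < 2) then (if false then false else true) else ((\u.u) false)))) then (8 + ((9 * (7 - 4)) * (let v = (if false then false else true) in ((\w.9) v)))) else (let p = (\q.((\r.false) (q * q))) in 3))
step 10: [delta@0.1.0] (if (true || (true || (if (5 < 2) then (if false then false else true) else ((\u.u) false)))) then (8 + ((9 * (7 - 4)) * (let v = (if false then false else true) in ((\w.9) v)))) else (let p = (\q.((\r.false) (q * q))) in 3))
step 11: [delta@0.1.1.0] (if (true || (true || (if false then (if false then false else true) else ((\u.u) false)))) then (8 + ((9 * (7 - 4)) * (let v = (if false then false else true) in ((\w.9) v)))) else (let p = (\q.((\r.false) (q * q))) in 3))
step 12: [if@0.1.1] (if (true || (true || ((\u.u) false))) then (8 + ((9 * (7 - 4)) * (let v = (if false then false else true) in ((\w.9) v)))) else (let p = (\q.((\r.false) (q * q))) in 3))
step 13: [beta@0.1.1] (if (true || (true || false)) then (8 + ((9 * (7 - 4)) * (let v = (if false then false else true) in ((\w.9) v)))) else (let p = (\q.((\r.false) (q * q))) in 3))
step 14: [delta@0.1] (if (true || true) then (8 + ((9 * (7 - 4)) * (let v = (if false then false else true) in ((\w.9) v)))) else (let p = (\q.((\r.false) (q * q))) in 3))
step 15: [delta@0] (if true then (8 + ((9 * (7 - 4)) * (let v = (if false then false else true) in ((\w.9) v)))) else (let p = (\q.((\r.false) (q * q))) in 3))
step 16: [if@root] (8 + ((9 * (7 - 4)) * (let v = (if false then false else true) in ((\w.9) v))))
step 17: [delta@1.0.1] (8 + ((9 * 3) * (let v = (if false then false else true) in ((\w.9) v))))
step 18: [delta@1.0] (8 + (27 * (let v = (if false then false else true) in ((\w.9) v))))
step 19: [let@1.1] (8 + (27 * ((\w.9) (if false then false else true))))
step 20: [beta@1.1] (8 + (27 * 9))
step 21: [delta@1] (8 + 243)
step 22: [delta@root] 251

Answer: 251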